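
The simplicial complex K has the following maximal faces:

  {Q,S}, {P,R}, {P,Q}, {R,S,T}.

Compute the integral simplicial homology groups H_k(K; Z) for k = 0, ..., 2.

H_0 = Z,  H_1 = Z,  H_2 = 0.

K has 5 vertices, 6 edges, 1 triangle.
rank ∂_0 = 0, rank ∂_1 = 4 ⇒ b_0 = 5 − 0 − 4 = 1; all invariant factors of ∂_1 are 1 so no torsion. So H_0 ≅ Z.
rank ∂_1 = 4, rank ∂_2 = 1 ⇒ b_1 = 6 − 4 − 1 = 1; all invariant factors of ∂_2 are 1 so no torsion. So H_1 ≅ Z.
rank ∂_2 = 1, rank ∂_3 = 0 ⇒ b_2 = 1 − 1 − 0 = 0. So H_2 ≅ 0.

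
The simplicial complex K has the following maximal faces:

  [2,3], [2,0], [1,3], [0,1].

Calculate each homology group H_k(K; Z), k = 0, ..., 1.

Take the total order 0 < 1 < 2 < 3 on the vertex set. Then K (dimension 1) consists of the simplices:

  0-simplices (4): [0], [1], [2], [3]
  1-simplices (4): [0,1], [0,2], [1,3], [2,3]

giving chain groups C_0 ≅ Z^4, C_1 ≅ Z^4.

The boundary map ∂_1: C_1 → C_0 is given by ∂[p,q] = [q] − [p].
This gives a 4×4 integer matrix of rank 3; reducing to Smith normal form yields diagonal entries (1,1,1).

Reading off H_k = ker ∂_k / im ∂_{k+1}:

  H_0: rank C_0 − rank ∂_1 = 4 − 3 = 1, and the invariant factors of ∂_1 are all 1, so H_0 = Z.
  H_1: rank ker ∂_1 − rank ∂_2 = (4 − 3) − 0 = 1, and there is no ∂_2, so H_1 = Z.

As a check, the Euler characteristic is 4 − 4 = 0, which agrees with 1 − 1 = 0.
(K is a triangulation of the circle S^1.)

H_0 = Z,  H_1 = Z.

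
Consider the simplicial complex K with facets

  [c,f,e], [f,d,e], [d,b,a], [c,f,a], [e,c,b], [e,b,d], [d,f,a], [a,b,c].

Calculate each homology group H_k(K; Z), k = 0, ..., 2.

H_0 = Z,  H_1 = 0,  H_2 = Z.

Take the total order a < b < c < d < e < f on the vertex set. Then K (dimension 2) consists of the simplices:

  0-simplices (6): a, b, c, d, e, f
  1-simplices (12): ab, ac, ad, af, bc, bd, be, ce, cf, de, df, ef
  2-simplices (8): abc, abd, acf, adf, bce, bde, cef, def

so the chain groups are C_0 ≅ Z^6, C_1 ≅ Z^12, C_2 ≅ Z^8.

∂_1: C_1 → C_0 maps an edge to its endpoints' difference, ∂[p,q] = q − p. For instance
  ∂ad = d − a.
The resulting 6×12 matrix has rank 5, and its Smith normal form has invariant factors (1,1,1,1,1).

∂_2: C_2 → C_1 acts by ∂[p,q,r] = [q,r] − [p,r] + [p,q]. For instance
  ∂def = ef − df + de,
  ∂acf = cf − af + ac.
The resulting 12×8 matrix has rank 7, and its Smith normal form has invariant factors (1,1,1,1,1,1,1).

From H_k ≅ ker(∂_k) / im(∂_{k+1}) we obtain:

  H_0: rank C_0 − rank ∂_1 = 6 − 5 = 1, and the invariant factors of ∂_1 are all 1, so H_0 = Z.
  H_1: rank ker ∂_1 − rank ∂_2 = (12 − 5) − 7 = 0, and the invariant factors of ∂_2 are all 1, so H_1 = 0.
  H_2: rank ker ∂_2 − rank ∂_3 = (8 − 7) − 0 = 1, and there is no ∂_3, so H_2 = Z.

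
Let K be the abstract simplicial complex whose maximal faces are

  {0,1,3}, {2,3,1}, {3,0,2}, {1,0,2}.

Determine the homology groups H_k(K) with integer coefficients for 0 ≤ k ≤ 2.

Take the total order 0 < 1 < 2 < 3 on the vertex set. Then K (dimension 2) consists of the simplices:

  0-simplices (4): [0], [1], [2], [3]
  1-simplices (6): [0,1], [0,2], [0,3], [1,2], [1,3], [2,3]
  2-simplices (4): [0,1,2], [0,1,3], [0,2,3], [1,2,3]

giving chain groups C_0 ≅ Z^4, C_1 ≅ Z^6, C_2 ≅ Z^4.

Boundary ∂_1: C_1 → C_0 maps an edge to its endpoints' difference, ∂[p,q] = q − p.
As a 4×6 matrix over Z this has rank 3, with invariant factors (1,1,1).

The boundary map ∂_2: C_2 → C_1 acts by ∂[p,q,r] = [q,r] − [p,r] + [p,q]. For instance
  ∂[0,2,3] = [2,3] − [0,3] + [0,2],
  ∂[1,2,3] = [2,3] − [1,3] + [1,2].
This gives a 6×4 integer matrix of rank 3; reducing to Smith normal form yields diagonal entries (1,1,1).

Now H_k = ker ∂_k / im ∂_{k+1}, so:

  H_0: rank C_0 − rank ∂_1 = 4 − 3 = 1, and the invariant factors of ∂_1 are all 1, so H_0 = Z.
  H_1: rank ker ∂_1 − rank ∂_2 = (6 − 3) − 3 = 0, and the invariant factors of ∂_2 are all 1, so H_1 = 0.
  H_2: rank ker ∂_2 − rank ∂_3 = (4 − 3) − 0 = 1, and there is no ∂_3, so H_2 = Z.

As a check, the Euler characteristic is 4 − 6 + 4 = 2, which agrees with 1 − 0 + 1 = 2.
(K is a triangulation of the 2-sphere S^2.)

H_0 ≅ Z,  H_1 = 0,  H_2 ≅ Z.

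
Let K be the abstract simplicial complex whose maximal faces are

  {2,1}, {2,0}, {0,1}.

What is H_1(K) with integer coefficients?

H_1 ≅ Z.

We work with the vertex ordering 0 < 1 < 2. The simplices of K, each written with vertices in increasing order, are:

  0-simplices (3): [0], [1], [2]
  1-simplices (3): [0,1], [0,2], [1,2]

giving chain groups C_0 ≅ Z^3, C_1 ≅ Z^3.

∂_1: C_1 → C_0 maps an edge to its endpoints' difference, ∂[p,q] = q − p. For instance
  ∂[1,2] = [2] − [1].
The resulting 3×3 matrix has rank 2, and its Smith normal form has invariant factors (1,1).

Reading off H_k = ker ∂_k / im ∂_{k+1}:

  H_1: rank ker ∂_1 − rank ∂_2 = (3 − 2) − 0 = 1, and there is no ∂_2, so H_1 = Z.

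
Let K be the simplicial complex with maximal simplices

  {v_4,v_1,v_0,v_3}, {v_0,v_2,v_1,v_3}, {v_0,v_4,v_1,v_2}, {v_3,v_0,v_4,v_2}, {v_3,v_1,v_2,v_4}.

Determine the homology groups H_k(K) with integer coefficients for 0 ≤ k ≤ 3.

H_0 = Z,  H_1 = 0,  H_2 = 0,  H_3 = Z.

K has 5 vertices, 10 edges, 10 triangles, 5 3-simplices.
rank ∂_0 = 0, rank ∂_1 = 4 ⇒ b_0 = 5 − 0 − 4 = 1; all invariant factors of ∂_1 are 1 so no torsion. So H_0 ≅ Z.
rank ∂_1 = 4, rank ∂_2 = 6 ⇒ b_1 = 10 − 4 − 6 = 0; all invariant factors of ∂_2 are 1 so no torsion. So H_1 ≅ 0.
rank ∂_2 = 6, rank ∂_3 = 4 ⇒ b_2 = 10 − 6 − 4 = 0; all invariant factors of ∂_3 are 1 so no torsion. So H_2 ≅ 0.
rank ∂_3 = 4, rank ∂_4 = 0 ⇒ b_3 = 5 − 4 − 0 = 1. So H_3 ≅ Z.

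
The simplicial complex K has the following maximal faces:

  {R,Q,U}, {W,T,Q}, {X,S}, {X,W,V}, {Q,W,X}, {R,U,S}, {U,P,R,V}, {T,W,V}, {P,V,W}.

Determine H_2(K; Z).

H_2 ≅ 0.

We work with the vertex ordering P < Q < R < S < T < U < V < W < X. The simplices of K, each written with vertices in increasing order, are:

  0-simplices (9): P, Q, R, S, T, U, V, W, X
  1-simplices (20): PR, PU, PV, PW, QR, QT, QU, QW, QX, RS, RU, RV, SU, SX, TV, TW, UV, VW, VX, WX
  2-simplices (11): PRU, PRV, PUV, PVW, QRU, QTW, QWX, RSU, RUV, TVW, VWX
  3-simplices (1): PRUV

giving chain groups C_0 ≅ Z^9, C_1 ≅ Z^20, C_2 ≅ Z^11, C_3 ≅ Z^1.

The boundary map ∂_1: C_1 → C_0 maps an edge to its endpoints' difference, ∂[p,q] = q − p.
This gives a 9×20 integer matrix of rank 8; reducing to Smith normal form yields diagonal entries (1,1,1,1,1,1,1,1).

∂_2: C_2 → C_1 acts by ∂[p,q,r] = [q,r] − [p,r] + [p,q]. For instance
  ∂TVW = VW − TW + TV,
  ∂QWX = WX − QX + QW.
The resulting 20×11 matrix has rank 10, and its Smith normal form has invariant factors (1,1,1,1,1,1,1,1,1,1).

Boundary ∂_3: C_3 → C_2 sends each 3-simplex σ to the alternating sum Σ_i (−1)^i (σ with its i-th vertex removed). For instance
  ∂PRUV = RUV − PUV + PRV − PRU.
The 11×1 boundary matrix has rank 1 and Smith normal form diag(1).

From H_k ≅ ker(∂_k) / im(∂_{k+1}) we obtain:

  H_2: rank ker ∂_2 − rank ∂_3 = (11 − 10) − 1 = 0, and the invariant factors of ∂_3 are all 1, so H_2 = 0.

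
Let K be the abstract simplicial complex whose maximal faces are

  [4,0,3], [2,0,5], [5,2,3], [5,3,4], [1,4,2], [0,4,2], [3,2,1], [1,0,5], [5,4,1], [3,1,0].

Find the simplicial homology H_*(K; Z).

H_0 = Z,  H_1 = Z/2Z,  H_2 = 0.

Order the vertices as 0 < 1 < 2 < 3 < 4 < 5. Listing each simplex with vertices in this order, K has dimension 2 with simplices:

  0-simplices (6): [0], [1], [2], [3], [4], [5]
  1-simplices (15): [0,1], [0,2], [0,3], [0,4], [0,5], [1,2], [1,3], [1,4], [1,5], [2,3], [2,4], [2,5], [3,4], [3,5], [4,5]
  2-simplices (10): [0,1,3], [0,1,5], [0,2,4], [0,2,5], [0,3,4], [1,2,3], [1,2,4], [1,4,5], [2,3,5], [3,4,5]

so the chain groups are C_0 ≅ Z^6, C_1 ≅ Z^15, C_2 ≅ Z^10.

The boundary map ∂_1: C_1 → C_0 maps an edge to its endpoints' difference, ∂[p,q] = q − p. For instance
  ∂[1,2] = [2] − [1].
As a 6×15 matrix over Z this has rank 5, with invariant factors (1,1,1,1,1).

∂_2: C_2 → C_1 acts by ∂[p,q,r] = [q,r] − [p,r] + [p,q]. For instance
  ∂[1,2,3] = [2,3] − [1,3] + [1,2],
  ∂[0,3,4] = [3,4] − [0,4] + [0,3].
This gives a 15×10 integer matrix of rank 10; reducing to Smith normal form yields diagonal entries (1,1,1,1,1,1,1,1,1,2).

Now H_k = ker ∂_k / im ∂_{k+1}, so:

  H_0: rank C_0 − rank ∂_1 = 6 − 5 = 1, and the invariant factors of ∂_1 are all 1, so H_0 ≅ Z.
  H_1: rank ker ∂_1 − rank ∂_2 = (15 − 5) − 10 = 0, and ∂_2 has invariant factor 2 > 1, so H_1 ≅ Z/2Z.
  H_2: rank ker ∂_2 − rank ∂_3 = (10 − 10) − 0 = 0, and there is no ∂_3, so H_2 ≅ 0.

(K is a triangulation of the real projective plane RP^2.)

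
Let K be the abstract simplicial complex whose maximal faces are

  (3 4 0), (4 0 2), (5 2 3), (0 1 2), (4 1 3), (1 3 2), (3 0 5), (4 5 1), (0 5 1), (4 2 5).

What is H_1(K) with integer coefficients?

H_1 ≅ Z/2Z.

We work with the vertex ordering 0 < 1 < 2 < 3 < 4 < 5. The simplices of K, each written with vertices in increasing order, are:

  0-simplices (6): [0], [1], [2], [3], [4], [5]
  1-simplices (15): [0,1], [0,2], [0,3], [0,4], [0,5], [1,2], [1,3], [1,4], [1,5], [2,3], [2,4], [2,5], [3,4], [3,5], [4,5]
  2-simplices (10): [0,1,2], [0,1,5], [0,2,4], [0,3,4], [0,3,5], [1,2,3], [1,3,4], [1,4,5], [2,3,5], [2,4,5]

Hence C_0 ≅ Z^6, C_1 ≅ Z^15, C_2 ≅ Z^10.

Boundary ∂_1: C_1 → C_0 maps an edge to its endpoints' difference, ∂[p,q] = q − p. For instance
  ∂[2,5] = [5] − [2].
As a 6×15 matrix over Z this has rank 5, with invariant factors (1,1,1,1,1).

Boundary ∂_2: C_2 → C_1 maps a triangle to the signed sum of its edges. For instance
  ∂[0,3,5] = [3,5] − [0,5] + [0,3],
  ∂[2,3,5] = [3,5] − [2,5] + [2,3].
The 15×10 boundary matrix has rank 10 and Smith normal form diag(1,1,1,1,1,1,1,1,1,2).

Computing H_k = (kernel of ∂_k) / (image of ∂_{k+1}):

  H_1: rank ker ∂_1 − rank ∂_2 = (15 − 5) − 10 = 0, and ∂_2 has invariant factor 2 > 1, so H_1 = Z/2Z.

(K is a triangulation of the real projective plane RP^2.)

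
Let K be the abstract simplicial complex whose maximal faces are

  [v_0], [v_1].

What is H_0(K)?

Fix the vertex order v_0 < v_1 and write every simplex with vertices in increasing order. Then dim K = 0 and the simplices of K are:

  0-simplices (2): [v_0], [v_1]

Hence C_0 ≅ Z^2.

Computing H_k = (kernel of ∂_k) / (image of ∂_{k+1}):

  H_0: rank C_0 − rank ∂_1 = 2 − 0 = 2, and there is no ∂_1, so H_0 = Z^2.

H_0 = Z^2.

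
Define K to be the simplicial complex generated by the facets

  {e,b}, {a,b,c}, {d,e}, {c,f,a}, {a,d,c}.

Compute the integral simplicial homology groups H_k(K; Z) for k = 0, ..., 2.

H_0 = Z,  H_1 = Z,  H_2 = 0.

Order the vertices as a < b < c < d < e < f. Listing each simplex with vertices in this order, K has dimension 2 with simplices:

  0-simplices (6): a, b, c, d, e, f
  1-simplices (9): ab, ac, ad, af, bc, be, cd, cf, de
  2-simplices (3): abc, acd, acf

Hence C_0 ≅ Z^6, C_1 ≅ Z^9, C_2 ≅ Z^3.

The boundary map ∂_1: C_1 → C_0 sends each edge [p,q] (with p < q) to q − p. For instance
  ∂ab = b − a.
The 6×9 boundary matrix has rank 5 and Smith normal form diag(1,1,1,1,1).

The boundary map ∂_2: C_2 → C_1 maps a triangle to the signed sum of its edges. For instance
  ∂abc = bc − ac + ab,
  ∂acd = cd − ad + ac.
As a 9×3 matrix over Z this has rank 3, with invariant factors (1,1,1).

Reading off H_k = ker ∂_k / im ∂_{k+1}:

  H_0: rank C_0 − rank ∂_1 = 6 − 5 = 1, and the invariant factors of ∂_1 are all 1, so H_0 = Z.
  H_1: rank ker ∂_1 − rank ∂_2 = (9 − 5) − 3 = 1, and the invariant factors of ∂_2 are all 1, so H_1 = Z.
  H_2: rank ker ∂_2 − rank ∂_3 = (3 − 3) − 0 = 0, and there is no ∂_3, so H_2 = 0.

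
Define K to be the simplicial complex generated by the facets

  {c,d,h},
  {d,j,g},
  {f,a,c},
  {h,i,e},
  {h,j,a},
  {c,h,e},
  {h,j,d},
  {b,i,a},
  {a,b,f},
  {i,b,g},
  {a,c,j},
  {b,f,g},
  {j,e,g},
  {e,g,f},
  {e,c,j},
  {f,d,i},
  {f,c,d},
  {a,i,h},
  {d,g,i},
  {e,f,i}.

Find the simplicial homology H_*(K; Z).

Fix the vertex order a < b < c < d < e < f < g < h < i < j and write every simplex with vertices in increasing order. Then dim K = 2 and the simplices of K are:

  0-simplices (10): a, b, c, d, e, f, g, h, i, j
  1-simplices (30): ab, ac, af, ah, ai, aj, bf, bg, bi, cd, ce, cf, ch, cj, df, dg, dh, di, dj, ef, eg, eh, ei, ej, fg, fi, gi, gj, hi, hj
  2-simplices (20): abf, abi, acf, acj, ahi, ahj, bfg, bgi, cdf, cdh, ceh, cej, dfi, dgi, dgj, dhj, efg, efi, egj, ehi

so the chain groups are C_0 ≅ Z^10, C_1 ≅ Z^30, C_2 ≅ Z^20.

Boundary ∂_1: C_1 → C_0 sends each edge [p,q] (with p < q) to q − p. For instance
  ∂ce = e − c.
This gives a 10×30 integer matrix of rank 9; reducing to Smith normal form yields diagonal entries (1,1,1,1,1,1,1,1,1).

Boundary ∂_2: C_2 → C_1 acts by ∂[p,q,r] = [q,r] − [p,r] + [p,q]. For instance
  ∂dhj = hj − dj + dh,
  ∂ehi = hi − ei + eh.
The 30×20 boundary matrix has rank 20 and Smith normal form diag(1,1,1,1,1,1,1,1,1,1,1,1,1,1,1,1,1,1,1,2).

Computing H_k = (kernel of ∂_k) / (image of ∂_{k+1}):

  H_0: rank C_0 − rank ∂_1 = 10 − 9 = 1, and the invariant factors of ∂_1 are all 1, so H_0 ≅ Z.
  H_1: rank ker ∂_1 − rank ∂_2 = (30 − 9) − 20 = 1, and ∂_2 has invariant factor 2 > 1, so H_1 ≅ Z ⊕ Z/2Z.
  H_2: rank ker ∂_2 − rank ∂_3 = (20 − 20) − 0 = 0, and there is no ∂_3, so H_2 ≅ 0.

H_0 ≅ Z,  H_1 ≅ Z ⊕ Z/2Z,  H_2 = 0.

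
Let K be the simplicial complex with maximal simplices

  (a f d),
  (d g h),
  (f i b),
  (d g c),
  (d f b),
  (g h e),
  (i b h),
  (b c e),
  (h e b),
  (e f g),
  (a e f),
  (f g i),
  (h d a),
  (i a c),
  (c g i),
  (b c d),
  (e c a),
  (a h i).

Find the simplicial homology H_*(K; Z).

Order the vertices as a < b < c < d < e < f < g < h < i. Listing each simplex with vertices in this order, K has dimension 2 with simplices:

  0-simplices (9): a, b, c, d, e, f, g, h, i
  1-simplices (27): ac, ad, ae, af, ah, ai, bc, bd, be, bf, bh, bi, cd, ce, cg, ci, df, dg, dh, ef, eg, eh, fg, fi, gh, gi, hi
  2-simplices (18): ace, aci, adf, adh, aef, ahi, bcd, bce, bdf, beh, bfi, bhi, cdg, cgi, dgh, efg, egh, fgi

Hence C_0 ≅ Z^9, C_1 ≅ Z^27, C_2 ≅ Z^18.

∂_1: C_1 → C_0 is given by ∂[p,q] = [q] − [p].
This gives a 9×27 integer matrix of rank 8; reducing to Smith normal form yields diagonal entries (1,1,1,1,1,1,1,1).

The boundary map ∂_2: C_2 → C_1 sends each 2-simplex [p,q,r] to [q,r] − [p,r] + [p,q]. For instance
  ∂adf = df − af + ad,
  ∂dgh = gh − dh + dg.
This gives a 27×18 integer matrix of rank 17; reducing to Smith normal form yields diagonal entries (1,1,1,1,1,1,1,1,1,1,1,1,1,1,1,1,1).

Now H_k = ker ∂_k / im ∂_{k+1}, so:

  H_0: rank C_0 − rank ∂_1 = 9 − 8 = 1, and the invariant factors of ∂_1 are all 1, so H_0 = Z.
  H_1: rank ker ∂_1 − rank ∂_2 = (27 − 8) − 17 = 2, and the invariant factors of ∂_2 are all 1, so H_1 = Z^2.
  H_2: rank ker ∂_2 − rank ∂_3 = (18 − 17) − 0 = 1, and there is no ∂_3, so H_2 = Z.

H_0 ≅ Z,  H_1 ≅ Z^2,  H_2 ≅ Z.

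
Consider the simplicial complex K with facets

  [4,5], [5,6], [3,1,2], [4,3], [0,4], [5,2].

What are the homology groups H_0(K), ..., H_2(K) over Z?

Order the vertices as 0 < 1 < 2 < 3 < 4 < 5 < 6. Listing each simplex with vertices in this order, K has dimension 2 with simplices:

  0-simplices (7): [0], [1], [2], [3], [4], [5], [6]
  1-simplices (8): [0,4], [1,2], [1,3], [2,3], [2,5], [3,4], [4,5], [5,6]
  2-simplices (1): [1,2,3]

giving chain groups C_0 ≅ Z^7, C_1 ≅ Z^8, C_2 ≅ Z^1.

∂_1: C_1 → C_0 sends each edge [p,q] (with p < q) to q − p. For instance
  ∂[4,5] = [5] − [4].
The 7×8 boundary matrix has rank 6 and Smith normal form diag(1,1,1,1,1,1).

The boundary map ∂_2: C_2 → C_1 maps a triangle to the signed sum of its edges. For instance
  ∂[1,2,3] = [2,3] − [1,3] + [1,2].
As a 8×1 matrix over Z this has rank 1, with invariant factors (1).

Reading off H_k = ker ∂_k / im ∂_{k+1}:

  H_0: rank C_0 − rank ∂_1 = 7 − 6 = 1, and the invariant factors of ∂_1 are all 1, so H_0 ≅ Z.
  H_1: rank ker ∂_1 − rank ∂_2 = (8 − 6) − 1 = 1, and the invariant factors of ∂_2 are all 1, so H_1 ≅ Z.
  H_2: rank ker ∂_2 − rank ∂_3 = (1 − 1) − 0 = 0, and there is no ∂_3, so H_2 ≅ 0.

H_0 = Z,  H_1 = Z,  H_2 = 0.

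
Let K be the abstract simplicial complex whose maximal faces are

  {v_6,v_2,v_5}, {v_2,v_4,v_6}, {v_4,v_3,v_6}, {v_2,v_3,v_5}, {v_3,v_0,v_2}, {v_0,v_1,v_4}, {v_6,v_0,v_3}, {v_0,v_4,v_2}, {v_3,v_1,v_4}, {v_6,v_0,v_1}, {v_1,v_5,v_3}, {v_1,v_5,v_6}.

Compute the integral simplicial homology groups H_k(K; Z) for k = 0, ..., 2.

Order the vertices as v_0 < v_1 < v_2 < v_3 < v_4 < v_5 < v_6. Listing each simplex with vertices in this order, K has dimension 2 with simplices:

  0-simplices (7): [v_0], [v_1], [v_2], [v_3], [v_4], [v_5], [v_6]
  1-simplices (18): (18 of them)
  2-simplices (12): (12 of them)

Hence C_0 ≅ Z^7, C_1 ≅ Z^18, C_2 ≅ Z^12.

The boundary map ∂_1: C_1 → C_0 is given by ∂[p,q] = [q] − [p].
This gives a 7×18 integer matrix of rank 6; reducing to Smith normal form yields diagonal entries (1,1,1,1,1,1).

∂_2: C_2 → C_1 maps a triangle to the signed sum of its edges. For instance
  ∂[v_0,v_1,v_4] = [v_1,v_4] − [v_0,v_4] + [v_0,v_1],
  ∂[v_0,v_1,v_6] = [v_1,v_6] − [v_0,v_6] + [v_0,v_1].
The resulting 18×12 matrix has rank 12, and its Smith normal form has invariant factors (1,1,1,1,1,1,1,1,1,1,1,2).

Computing H_k = (kernel of ∂_k) / (image of ∂_{k+1}):

  H_0: rank C_0 − rank ∂_1 = 7 − 6 = 1, and the invariant factors of ∂_1 are all 1, so H_0 ≅ Z.
  H_1: rank ker ∂_1 − rank ∂_2 = (18 − 6) − 12 = 0, and ∂_2 has invariant factor 2 > 1, so H_1 ≅ Z/2Z.
  H_2: rank ker ∂_2 − rank ∂_3 = (12 − 12) − 0 = 0, and there is no ∂_3, so H_2 ≅ 0.

H_0 ≅ Z,  H_1 ≅ Z/2Z,  H_2 = 0.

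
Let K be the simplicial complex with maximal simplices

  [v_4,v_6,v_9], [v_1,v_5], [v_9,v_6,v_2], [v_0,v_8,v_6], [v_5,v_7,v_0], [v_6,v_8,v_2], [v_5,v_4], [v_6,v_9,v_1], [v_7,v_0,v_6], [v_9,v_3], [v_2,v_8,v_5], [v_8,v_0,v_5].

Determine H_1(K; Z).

H_1 ≅ Z^2.

Take the total order v_0 < v_1 < v_2 < v_3 < v_4 < v_5 < v_6 < v_7 < v_8 < v_9 on the vertex set. Then K (dimension 2) consists of the simplices:

  0-simplices (10): [v_0], [v_1], [v_2], [v_3], [v_4], [v_5], [v_6], [v_7], [v_8], [v_9]
  1-simplices (20): (20 of them)
  2-simplices (9): [v_0,v_5,v_7], [v_0,v_5,v_8], [v_0,v_6,v_7], [v_0,v_6,v_8], [v_1,v_6,v_9], [v_2,v_5,v_8], [v_2,v_6,v_8], [v_2,v_6,v_9], [v_4,v_6,v_9]

so the chain groups are C_0 ≅ Z^10, C_1 ≅ Z^20, C_2 ≅ Z^9.

Boundary ∂_1: C_1 → C_0 sends each edge [p,q] (with p < q) to q − p. For instance
  ∂[v_5,v_8] = [v_8] − [v_5].
As a 10×20 matrix over Z this has rank 9, with invariant factors (1,1,1,1,1,1,1,1,1).

Boundary ∂_2: C_2 → C_1 sends each 2-simplex [p,q,r] to [q,r] − [p,r] + [p,q]. For instance
  ∂[v_4,v_6,v_9] = [v_6,v_9] − [v_4,v_9] + [v_4,v_6],
  ∂[v_0,v_5,v_8] = [v_5,v_8] − [v_0,v_8] + [v_0,v_5].
This gives a 20×9 integer matrix of rank 9; reducing to Smith normal form yields diagonal entries (1,1,1,1,1,1,1,1,1).

Reading off H_k = ker ∂_k / im ∂_{k+1}:

  H_1: rank ker ∂_1 − rank ∂_2 = (20 − 9) − 9 = 2, and the invariant factors of ∂_2 are all 1, so H_1 = Z^2.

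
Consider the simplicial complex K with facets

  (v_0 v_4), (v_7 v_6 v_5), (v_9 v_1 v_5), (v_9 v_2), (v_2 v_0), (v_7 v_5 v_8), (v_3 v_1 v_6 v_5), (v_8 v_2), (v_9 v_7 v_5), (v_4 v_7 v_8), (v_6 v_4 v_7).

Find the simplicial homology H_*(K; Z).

H_0 = Z,  H_1 = Z^2,  H_2 = 0,  H_3 = 0.

K has 10 vertices, 20 edges, 10 triangles, 1 3-simplex.
rank ∂_0 = 0, rank ∂_1 = 9 ⇒ b_0 = 10 − 0 − 9 = 1; all invariant factors of ∂_1 are 1 so no torsion. So H_0 = Z.
rank ∂_1 = 9, rank ∂_2 = 9 ⇒ b_1 = 20 − 9 − 9 = 2; all invariant factors of ∂_2 are 1 so no torsion. So H_1 = Z^2.
rank ∂_2 = 9, rank ∂_3 = 1 ⇒ b_2 = 10 − 9 − 1 = 0; all invariant factors of ∂_3 are 1 so no torsion. So H_2 = 0.
rank ∂_3 = 1, rank ∂_4 = 0 ⇒ b_3 = 1 − 1 − 0 = 0. So H_3 = 0.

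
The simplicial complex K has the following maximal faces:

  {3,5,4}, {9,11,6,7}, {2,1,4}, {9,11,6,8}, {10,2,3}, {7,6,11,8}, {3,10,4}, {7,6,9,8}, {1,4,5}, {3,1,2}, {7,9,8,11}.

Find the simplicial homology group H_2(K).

H_2 ≅ 0.

Fix the vertex order 1 < 2 < 3 < 4 < 5 < 6 < 7 < 8 < 9 < 10 < 11 and write every simplex with vertices in increasing order. Then dim K = 3 and the simplices of K are:

  0-simplices (11): [1], [2], [3], [4], [5], [6], [7], [8], [9], [10], [11]
  1-simplices (22): [1,2], [1,3], [1,4], [1,5], [2,3], [2,4], [2,10], [3,4], [3,5], [3,10], [4,5], [4,10], [6,7], [6,8], [6,9], [6,11], [7,8], [7,9], [7,11], [8,9], [8,11], [9,11]
  2-simplices (16): [1,2,3], [1,2,4], [1,4,5], [2,3,10], [3,4,5], [3,4,10], [6,7,8], [6,7,9], [6,7,11], [6,8,9], [6,8,11], [6,9,11], [7,8,9], [7,8,11], [7,9,11], [8,9,11]
  3-simplices (5): [6,7,8,9], [6,7,8,11], [6,7,9,11], [6,8,9,11], [7,8,9,11]

Hence C_0 ≅ Z^11, C_1 ≅ Z^22, C_2 ≅ Z^16, C_3 ≅ Z^5.

∂_1: C_1 → C_0 sends each edge [p,q] (with p < q) to q − p. For instance
  ∂[8,11] = [11] − [8].
The 11×22 boundary matrix has rank 9 and Smith normal form diag(1,1,1,1,1,1,1,1,1).

Boundary ∂_2: C_2 → C_1 acts by ∂[p,q,r] = [q,r] − [p,r] + [p,q]. For instance
  ∂[7,8,11] = [8,11] − [7,11] + [7,8],
  ∂[6,8,11] = [8,11] − [6,11] + [6,8].
As a 22×16 matrix over Z this has rank 12, with invariant factors (1,1,1,1,1,1,1,1,1,1,1,1).

The boundary map ∂_3: C_3 → C_2 sends each 3-simplex σ to the alternating sum Σ_i (−1)^i (σ with its i-th vertex removed). For instance
  ∂[6,8,9,11] = [8,9,11] − [6,9,11] + [6,8,11] − [6,8,9],
  ∂[6,7,8,11] = [7,8,11] − [6,8,11] + [6,7,11] − [6,7,8].
The 16×5 boundary matrix has rank 4 and Smith normal form diag(1,1,1,1).

Reading off H_k = ker ∂_k / im ∂_{k+1}:

  H_2: rank ker ∂_2 − rank ∂_3 = (16 − 12) − 4 = 0, and the invariant factors of ∂_3 are all 1, so H_2 = 0.

(K is a triangulation of the disjoint union of the cylinder S^1 x I and the 3-sphere S^3.)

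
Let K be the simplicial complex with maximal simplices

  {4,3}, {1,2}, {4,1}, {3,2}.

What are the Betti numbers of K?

K has 4 vertices, 4 edges.
rank ∂_0 = 0, rank ∂_1 = 3 ⇒ b_0 = 4 − 0 − 3 = 1; all invariant factors of ∂_1 are 1 so no torsion. So H_0 = Z.
rank ∂_1 = 3, rank ∂_2 = 0 ⇒ b_1 = 4 − 3 − 0 = 1. So H_1 = Z.

b_0 = 1, b_1 = 1.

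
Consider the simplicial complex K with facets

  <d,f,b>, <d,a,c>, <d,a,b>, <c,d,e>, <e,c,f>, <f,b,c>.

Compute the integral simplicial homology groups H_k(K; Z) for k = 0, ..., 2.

H_0 = Z,  H_1 = Z,  H_2 = 0.

Take the total order a < b < c < d < e < f on the vertex set. Then K (dimension 2) consists of the simplices:

  0-simplices (6): a, b, c, d, e, f
  1-simplices (12): ab, ac, ad, bc, bd, bf, cd, ce, cf, de, df, ef
  2-simplices (6): abd, acd, bcf, bdf, cde, cef

giving chain groups C_0 ≅ Z^6, C_1 ≅ Z^12, C_2 ≅ Z^6.

The boundary map ∂_1: C_1 → C_0 is given by ∂[p,q] = [q] − [p]. For instance
  ∂ad = d − a.
The 6×12 boundary matrix has rank 5 and Smith normal form diag(1,1,1,1,1).

The boundary map ∂_2: C_2 → C_1 sends each 2-simplex [p,q,r] to [q,r] − [p,r] + [p,q]. For instance
  ∂acd = cd − ad + ac,
  ∂bdf = df − bf + bd.
This gives a 12×6 integer matrix of rank 6; reducing to Smith normal form yields diagonal entries (1,1,1,1,1,1).

Reading off H_k = ker ∂_k / im ∂_{k+1}:

  H_0: rank C_0 − rank ∂_1 = 6 − 5 = 1, and the invariant factors of ∂_1 are all 1, so H_0 ≅ Z.
  H_1: rank ker ∂_1 − rank ∂_2 = (12 − 5) − 6 = 1, and the invariant factors of ∂_2 are all 1, so H_1 ≅ Z.
  H_2: rank ker ∂_2 − rank ∂_3 = (6 − 6) − 0 = 0, and there is no ∂_3, so H_2 ≅ 0.

As a check, the Euler characteristic is 6 − 12 + 6 = 0, which agrees with 1 − 1 + 0 = 0.
(K is a triangulation of the cylinder S^1 x I.)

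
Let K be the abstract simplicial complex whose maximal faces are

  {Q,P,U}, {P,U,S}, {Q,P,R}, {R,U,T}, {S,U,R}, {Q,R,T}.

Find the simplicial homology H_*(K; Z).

We work with the vertex ordering P < Q < R < S < T < U. The simplices of K, each written with vertices in increasing order, are:

  0-simplices (6): P, Q, R, S, T, U
  1-simplices (12): PQ, PR, PS, PU, QR, QT, QU, RS, RT, RU, SU, TU
  2-simplices (6): PQR, PQU, PSU, QRT, RSU, RTU

Hence C_0 ≅ Z^6, C_1 ≅ Z^12, C_2 ≅ Z^6.

Boundary ∂_1: C_1 → C_0 maps an edge to its endpoints' difference, ∂[p,q] = q − p. For instance
  ∂QR = R − Q.
This gives a 6×12 integer matrix of rank 5; reducing to Smith normal form yields diagonal entries (1,1,1,1,1).

∂_2: C_2 → C_1 acts by ∂[p,q,r] = [q,r] − [p,r] + [p,q]. For instance
  ∂PSU = SU − PU + PS,
  ∂PQR = QR − PR + PQ.
The 12×6 boundary matrix has rank 6 and Smith normal form diag(1,1,1,1,1,1).

Now H_k = ker ∂_k / im ∂_{k+1}, so:

  H_0: rank C_0 − rank ∂_1 = 6 − 5 = 1, and the invariant factors of ∂_1 are all 1, so H_0 ≅ Z.
  H_1: rank ker ∂_1 − rank ∂_2 = (12 − 5) − 6 = 1, and the invariant factors of ∂_2 are all 1, so H_1 ≅ Z.
  H_2: rank ker ∂_2 − rank ∂_3 = (6 − 6) − 0 = 0, and there is no ∂_3, so H_2 ≅ 0.

H_0 ≅ Z,  H_1 ≅ Z,  H_2 = 0.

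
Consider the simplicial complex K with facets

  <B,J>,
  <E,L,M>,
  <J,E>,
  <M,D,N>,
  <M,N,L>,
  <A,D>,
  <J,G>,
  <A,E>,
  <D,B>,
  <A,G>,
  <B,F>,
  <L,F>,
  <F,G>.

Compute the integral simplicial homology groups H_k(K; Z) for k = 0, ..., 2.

Order the vertices as A < B < D < E < F < G < J < L < M < N. Listing each simplex with vertices in this order, K has dimension 2 with simplices:

  0-simplices (10): A, B, D, E, F, G, J, L, M, N
  1-simplices (17): AD, AE, AG, BD, BF, BJ, DM, DN, EJ, EL, EM, FG, FL, GJ, LM, LN, MN
  2-simplices (3): DMN, ELM, LMN

so the chain groups are C_0 ≅ Z^10, C_1 ≅ Z^17, C_2 ≅ Z^3.

Boundary ∂_1: C_1 → C_0 sends each edge [p,q] (with p < q) to q − p. For instance
  ∂DN = N − D.
The resulting 10×17 matrix has rank 9, and its Smith normal form has invariant factors (1,1,1,1,1,1,1,1,1).

Boundary ∂_2: C_2 → C_1 sends each 2-simplex [p,q,r] to [q,r] − [p,r] + [p,q]. For instance
  ∂DMN = MN − DN + DM,
  ∂LMN = MN − LN + LM.
As a 17×3 matrix over Z this has rank 3, with invariant factors (1,1,1).

Computing H_k = (kernel of ∂_k) / (image of ∂_{k+1}):

  H_0: rank C_0 − rank ∂_1 = 10 − 9 = 1, and the invariant factors of ∂_1 are all 1, so H_0 = Z.
  H_1: rank ker ∂_1 − rank ∂_2 = (17 − 9) − 3 = 5, and the invariant factors of ∂_2 are all 1, so H_1 = Z^5.
  H_2: rank ker ∂_2 − rank ∂_3 = (3 − 3) − 0 = 0, and there is no ∂_3, so H_2 = 0.

H_0 ≅ Z,  H_1 ≅ Z^5,  H_2 = 0.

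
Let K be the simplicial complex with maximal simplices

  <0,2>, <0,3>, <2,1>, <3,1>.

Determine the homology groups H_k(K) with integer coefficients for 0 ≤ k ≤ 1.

K has 4 vertices, 4 edges.
rank ∂_0 = 0, rank ∂_1 = 3 ⇒ b_0 = 4 − 0 − 3 = 1; all invariant factors of ∂_1 are 1 so no torsion. So H_0 = Z.
rank ∂_1 = 3, rank ∂_2 = 0 ⇒ b_1 = 4 − 3 − 0 = 1. So H_1 = Z.

H_0 = Z,  H_1 = Z.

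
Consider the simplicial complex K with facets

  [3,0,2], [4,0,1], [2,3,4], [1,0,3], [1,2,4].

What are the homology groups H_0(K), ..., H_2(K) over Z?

Order the vertices as 0 < 1 < 2 < 3 < 4. Listing each simplex with vertices in this order, K has dimension 2 with simplices:

  0-simplices (5): [0], [1], [2], [3], [4]
  1-simplices (10): [0,1], [0,2], [0,3], [0,4], [1,2], [1,3], [1,4], [2,3], [2,4], [3,4]
  2-simplices (5): [0,1,3], [0,1,4], [0,2,3], [1,2,4], [2,3,4]

so the chain groups are C_0 ≅ Z^5, C_1 ≅ Z^10, C_2 ≅ Z^5.

Boundary ∂_1: C_1 → C_0 is given by ∂[p,q] = [q] − [p].
As a 5×10 matrix over Z this has rank 4, with invariant factors (1,1,1,1).

Boundary ∂_2: C_2 → C_1 maps a triangle to the signed sum of its edges. For instance
  ∂[0,1,4] = [1,4] − [0,4] + [0,1],
  ∂[1,2,4] = [2,4] − [1,4] + [1,2].
The 10×5 boundary matrix has rank 5 and Smith normal form diag(1,1,1,1,1).

Now H_k = ker ∂_k / im ∂_{k+1}, so:

  H_0: rank C_0 − rank ∂_1 = 5 − 4 = 1, and the invariant factors of ∂_1 are all 1, so H_0 = Z.
  H_1: rank ker ∂_1 − rank ∂_2 = (10 − 4) − 5 = 1, and the invariant factors of ∂_2 are all 1, so H_1 = Z.
  H_2: rank ker ∂_2 − rank ∂_3 = (5 − 5) − 0 = 0, and there is no ∂_3, so H_2 = 0.

H_0 = Z,  H_1 = Z,  H_2 = 0.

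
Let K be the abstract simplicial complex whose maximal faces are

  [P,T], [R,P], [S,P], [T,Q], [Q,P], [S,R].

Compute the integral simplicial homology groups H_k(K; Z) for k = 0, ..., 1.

Take the total order P < Q < R < S < T on the vertex set. Then K (dimension 1) consists of the simplices:

  0-simplices (5): P, Q, R, S, T
  1-simplices (6): PQ, PR, PS, PT, QT, RS

so the chain groups are C_0 ≅ Z^5, C_1 ≅ Z^6.

∂_1: C_1 → C_0 maps an edge to its endpoints' difference, ∂[p,q] = q − p. For instance
  ∂PR = R − P.
This gives a 5×6 integer matrix of rank 4; reducing to Smith normal form yields diagonal entries (1,1,1,1).

Reading off H_k = ker ∂_k / im ∂_{k+1}:

  H_0: rank C_0 − rank ∂_1 = 5 − 4 = 1, and the invariant factors of ∂_1 are all 1, so H_0 = Z.
  H_1: rank ker ∂_1 − rank ∂_2 = (6 − 4) − 0 = 2, and there is no ∂_2, so H_1 = Z^2.

As a check, the Euler characteristic is 5 − 6 = -1, which agrees with 1 − 2 = -1.

H_0 = Z,  H_1 = Z^2.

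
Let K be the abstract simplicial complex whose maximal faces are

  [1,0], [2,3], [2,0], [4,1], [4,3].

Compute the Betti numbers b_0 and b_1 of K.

Fix the vertex order 0 < 1 < 2 < 3 < 4 and write every simplex with vertices in increasing order. Then dim K = 1 and the simplices of K are:

  0-simplices (5): [0], [1], [2], [3], [4]
  1-simplices (5): [0,1], [0,2], [1,4], [2,3], [3,4]

giving chain groups C_0 ≅ Z^5, C_1 ≅ Z^5.

Boundary ∂_1: C_1 → C_0 maps an edge to its endpoints' difference, ∂[p,q] = q − p. For instance
  ∂[1,4] = [4] − [1].
The 5×5 boundary matrix has rank 4 and Smith normal form diag(1,1,1,1).

Reading off H_k = ker ∂_k / im ∂_{k+1}:

  H_0: rank C_0 − rank ∂_1 = 5 − 4 = 1, and the invariant factors of ∂_1 are all 1, so H_0 = Z.
  H_1: rank ker ∂_1 − rank ∂_2 = (5 − 4) − 0 = 1, and there is no ∂_2, so H_1 = Z.

As a check, the Euler characteristic is 5 − 5 = 0, which agrees with 1 − 1 = 0.
(K is a triangulation of the circle S^1.)

Hence the Betti numbers are b_0 = 1, b_1 = 1.

b_0 = 1, b_1 = 1.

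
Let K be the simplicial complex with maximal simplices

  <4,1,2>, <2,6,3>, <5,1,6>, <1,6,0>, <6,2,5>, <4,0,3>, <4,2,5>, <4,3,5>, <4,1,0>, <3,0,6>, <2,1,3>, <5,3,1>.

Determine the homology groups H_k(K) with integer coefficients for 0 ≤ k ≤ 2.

K has 7 vertices, 18 edges, 12 triangles.
rank ∂_0 = 0, rank ∂_1 = 6 ⇒ b_0 = 7 − 0 − 6 = 1; all invariant factors of ∂_1 are 1 so no torsion. So H_0 = Z.
rank ∂_1 = 6, rank ∂_2 = 12 ⇒ b_1 = 18 − 6 − 12 = 0; ∂_2 has invariant factor(s) [2] giving torsion. So H_1 = Z/2.
rank ∂_2 = 12, rank ∂_3 = 0 ⇒ b_2 = 12 − 12 − 0 = 0. So H_2 = 0.

H_0 = Z,  H_1 = Z/2,  H_2 = 0.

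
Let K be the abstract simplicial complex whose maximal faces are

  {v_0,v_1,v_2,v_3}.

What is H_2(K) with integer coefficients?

H_2 = 0.

Take the total order v_0 < v_1 < v_2 < v_3 on the vertex set. Then K (dimension 3) consists of the simplices:

  0-simplices (4): [v_0], [v_1], [v_2], [v_3]
  1-simplices (6): [v_0,v_1], [v_0,v_2], [v_0,v_3], [v_1,v_2], [v_1,v_3], [v_2,v_3]
  2-simplices (4): [v_0,v_1,v_2], [v_0,v_1,v_3], [v_0,v_2,v_3], [v_1,v_2,v_3]
  3-simplices (1): [v_0,v_1,v_2,v_3]

so the chain groups are C_0 ≅ Z^4, C_1 ≅ Z^6, C_2 ≅ Z^4, C_3 ≅ Z^1.

∂_1: C_1 → C_0 sends each edge [p,q] (with p < q) to q − p.
The resulting 4×6 matrix has rank 3, and its Smith normal form has invariant factors (1,1,1).

Boundary ∂_2: C_2 → C_1 acts by ∂[p,q,r] = [q,r] − [p,r] + [p,q]. For instance
  ∂[v_0,v_2,v_3] = [v_2,v_3] − [v_0,v_3] + [v_0,v_2],
  ∂[v_1,v_2,v_3] = [v_2,v_3] − [v_1,v_3] + [v_1,v_2].
The resulting 6×4 matrix has rank 3, and its Smith normal form has invariant factors (1,1,1).

∂_3: C_3 → C_2 sends each 3-simplex σ to the alternating sum Σ_i (−1)^i (σ with its i-th vertex removed). For instance
  ∂[v_0,v_1,v_2,v_3] = [v_1,v_2,v_3] − [v_0,v_2,v_3] + [v_0,v_1,v_3] − [v_0,v_1,v_2].
The 4×1 boundary matrix has rank 1 and Smith normal form diag(1).

Now H_k = ker ∂_k / im ∂_{k+1}, so:

  H_2: rank ker ∂_2 − rank ∂_3 = (4 − 3) − 1 = 0, and the invariant factors of ∂_3 are all 1, so H_2 = 0.

(K is a triangulation of the 3-simplex.)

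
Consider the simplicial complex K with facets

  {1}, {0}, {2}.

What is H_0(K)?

Take the total order 0 < 1 < 2 on the vertex set. Then K (dimension 0) consists of the simplices:

  0-simplices (3): [0], [1], [2]

giving chain groups C_0 ≅ Z^3.

From H_k ≅ ker(∂_k) / im(∂_{k+1}) we obtain:

  H_0: rank C_0 − rank ∂_1 = 3 − 0 = 3, and there is no ∂_1, so H_0 ≅ Z^3.

(K is a triangulation of a set of 3 points.)

H_0 ≅ Z^3.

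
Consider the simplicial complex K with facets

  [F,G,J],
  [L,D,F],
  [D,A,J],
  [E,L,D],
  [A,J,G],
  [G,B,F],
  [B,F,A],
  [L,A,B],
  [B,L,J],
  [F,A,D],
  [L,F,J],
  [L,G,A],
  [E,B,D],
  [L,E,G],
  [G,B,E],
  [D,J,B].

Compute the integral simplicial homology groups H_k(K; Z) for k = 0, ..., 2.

H_0 ≅ Z,  H_1 ≅ Z^2,  H_2 ≅ Z.

We work with the vertex ordering A < B < D < E < F < G < J < L. The simplices of K, each written with vertices in increasing order, are:

  0-simplices (8): A, B, D, E, F, G, J, L
  1-simplices (24): AB, AD, AF, AG, AJ, AL, BD, BE, BF, BG, BJ, BL, DE, DF, DJ, DL, EG, EL, FG, FJ, FL, GJ, GL, JL
  2-simplices (16): ABF, ABL, ADF, ADJ, AGJ, AGL, BDE, BDJ, BEG, BFG, BJL, DEL, DFL, EGL, FGJ, FJL

giving chain groups C_0 ≅ Z^8, C_1 ≅ Z^24, C_2 ≅ Z^16.

The boundary map ∂_1: C_1 → C_0 maps an edge to its endpoints' difference, ∂[p,q] = q − p. For instance
  ∂GL = L − G.
The resulting 8×24 matrix has rank 7, and its Smith normal form has invariant factors (1,1,1,1,1,1,1).

∂_2: C_2 → C_1 acts by ∂[p,q,r] = [q,r] − [p,r] + [p,q]. For instance
  ∂ADJ = DJ − AJ + AD,
  ∂ABF = BF − AF + AB.
As a 24×16 matrix over Z this has rank 15, with invariant factors (1,1,1,1,1,1,1,1,1,1,1,1,1,1,1).

From H_k ≅ ker(∂_k) / im(∂_{k+1}) we obtain:

  H_0: rank C_0 − rank ∂_1 = 8 − 7 = 1, and the invariant factors of ∂_1 are all 1, so H_0 ≅ Z.
  H_1: rank ker ∂_1 − rank ∂_2 = (24 − 7) − 15 = 2, and the invariant factors of ∂_2 are all 1, so H_1 ≅ Z^2.
  H_2: rank ker ∂_2 − rank ∂_3 = (16 − 15) − 0 = 1, and there is no ∂_3, so H_2 ≅ Z.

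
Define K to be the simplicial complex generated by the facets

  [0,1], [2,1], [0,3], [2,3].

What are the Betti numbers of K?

b_0 = 1, b_1 = 1.

Order the vertices as 0 < 1 < 2 < 3. Listing each simplex with vertices in this order, K has dimension 1 with simplices:

  0-simplices (4): [0], [1], [2], [3]
  1-simplices (4): [0,1], [0,3], [1,2], [2,3]

so the chain groups are C_0 ≅ Z^4, C_1 ≅ Z^4.

∂_1: C_1 → C_0 sends each edge [p,q] (with p < q) to q − p.
This gives a 4×4 integer matrix of rank 3; reducing to Smith normal form yields diagonal entries (1,1,1).

Now H_k = ker ∂_k / im ∂_{k+1}, so:

  H_0: rank C_0 − rank ∂_1 = 4 − 3 = 1, and the invariant factors of ∂_1 are all 1, so H_0 = Z.
  H_1: rank ker ∂_1 − rank ∂_2 = (4 − 3) − 0 = 1, and there is no ∂_2, so H_1 = Z.

As a check, the Euler characteristic is 4 − 4 = 0, which agrees with 1 − 1 = 0.

Hence the Betti numbers are b_0 = 1, b_1 = 1.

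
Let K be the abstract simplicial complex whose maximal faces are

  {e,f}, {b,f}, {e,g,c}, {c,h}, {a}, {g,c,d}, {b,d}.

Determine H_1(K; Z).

H_1 ≅ Z.

Fix the vertex order a < b < c < d < e < f < g < h and write every simplex with vertices in increasing order. Then dim K = 2 and the simplices of K are:

  0-simplices (8): a, b, c, d, e, f, g, h
  1-simplices (9): bd, bf, cd, ce, cg, ch, dg, ef, eg
  2-simplices (2): cdg, ceg

Hence C_0 ≅ Z^8, C_1 ≅ Z^9, C_2 ≅ Z^2.

∂_1: C_1 → C_0 sends each edge [p,q] (with p < q) to q − p.
This gives a 8×9 integer matrix of rank 6; reducing to Smith normal form yields diagonal entries (1,1,1,1,1,1).

The boundary map ∂_2: C_2 → C_1 sends each 2-simplex [p,q,r] to [q,r] − [p,r] + [p,q]. For instance
  ∂cdg = dg − cg + cd,
  ∂ceg = eg − cg + ce.
As a 9×2 matrix over Z this has rank 2, with invariant factors (1,1).

From H_k ≅ ker(∂_k) / im(∂_{k+1}) we obtain:

  H_1: rank ker ∂_1 − rank ∂_2 = (9 − 6) − 2 = 1, and the invariant factors of ∂_2 are all 1, so H_1 = Z.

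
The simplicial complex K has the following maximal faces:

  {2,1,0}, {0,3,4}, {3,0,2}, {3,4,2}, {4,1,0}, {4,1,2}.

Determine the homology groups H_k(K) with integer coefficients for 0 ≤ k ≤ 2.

We work with the vertex ordering 0 < 1 < 2 < 3 < 4. The simplices of K, each written with vertices in increasing order, are:

  0-simplices (5): [0], [1], [2], [3], [4]
  1-simplices (9): [0,1], [0,2], [0,3], [0,4], [1,2], [1,4], [2,3], [2,4], [3,4]
  2-simplices (6): [0,1,2], [0,1,4], [0,2,3], [0,3,4], [1,2,4], [2,3,4]

Hence C_0 ≅ Z^5, C_1 ≅ Z^9, C_2 ≅ Z^6.

The boundary map ∂_1: C_1 → C_0 maps an edge to its endpoints' difference, ∂[p,q] = q − p.
The resulting 5×9 matrix has rank 4, and its Smith normal form has invariant factors (1,1,1,1).

The boundary map ∂_2: C_2 → C_1 maps a triangle to the signed sum of its edges. For instance
  ∂[0,1,2] = [1,2] − [0,2] + [0,1],
  ∂[2,3,4] = [3,4] − [2,4] + [2,3].
As a 9×6 matrix over Z this has rank 5, with invariant factors (1,1,1,1,1).

From H_k ≅ ker(∂_k) / im(∂_{k+1}) we obtain:

  H_0: rank C_0 − rank ∂_1 = 5 − 4 = 1, and the invariant factors of ∂_1 are all 1, so H_0 = Z.
  H_1: rank ker ∂_1 − rank ∂_2 = (9 − 4) − 5 = 0, and the invariant factors of ∂_2 are all 1, so H_1 = 0.
  H_2: rank ker ∂_2 − rank ∂_3 = (6 − 5) − 0 = 1, and there is no ∂_3, so H_2 = Z.

As a check, the Euler characteristic is 5 − 9 + 6 = 2, which agrees with 1 − 0 + 1 = 2.

H_0 = Z,  H_1 = 0,  H_2 = Z.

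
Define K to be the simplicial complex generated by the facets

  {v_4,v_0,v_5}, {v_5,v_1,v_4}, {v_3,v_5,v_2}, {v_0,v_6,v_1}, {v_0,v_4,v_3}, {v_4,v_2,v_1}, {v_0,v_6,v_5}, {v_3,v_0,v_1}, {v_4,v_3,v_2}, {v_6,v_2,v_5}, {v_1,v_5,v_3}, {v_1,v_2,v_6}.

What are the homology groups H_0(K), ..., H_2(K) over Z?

H_0 ≅ Z,  H_1 ≅ Z/2,  H_2 = 0.

Fix the vertex order v_0 < v_1 < v_2 < v_3 < v_4 < v_5 < v_6 and write every simplex with vertices in increasing order. Then dim K = 2 and the simplices of K are:

  0-simplices (7): [v_0], [v_1], [v_2], [v_3], [v_4], [v_5], [v_6]
  1-simplices (18): (18 of them)
  2-simplices (12): (12 of them)

Hence C_0 ≅ Z^7, C_1 ≅ Z^18, C_2 ≅ Z^12.

The boundary map ∂_1: C_1 → C_0 is given by ∂[p,q] = [q] − [p].
This gives a 7×18 integer matrix of rank 6; reducing to Smith normal form yields diagonal entries (1,1,1,1,1,1).

Boundary ∂_2: C_2 → C_1 maps a triangle to the signed sum of its edges. For instance
  ∂[v_0,v_5,v_6] = [v_5,v_6] − [v_0,v_6] + [v_0,v_5],
  ∂[v_1,v_3,v_5] = [v_3,v_5] − [v_1,v_5] + [v_1,v_3].
The 18×12 boundary matrix has rank 12 and Smith normal form diag(1,1,1,1,1,1,1,1,1,1,1,2).

Now H_k = ker ∂_k / im ∂_{k+1}, so:

  H_0: rank C_0 − rank ∂_1 = 7 − 6 = 1, and the invariant factors of ∂_1 are all 1, so H_0 ≅ Z.
  H_1: rank ker ∂_1 − rank ∂_2 = (18 − 6) − 12 = 0, and ∂_2 has invariant factor 2 > 1, so H_1 ≅ Z/2.
  H_2: rank ker ∂_2 − rank ∂_3 = (12 − 12) − 0 = 0, and there is no ∂_3, so H_2 ≅ 0.

As a check, the Euler characteristic is 7 − 18 + 12 = 1, which agrees with 1 − 0 + 0 = 1.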